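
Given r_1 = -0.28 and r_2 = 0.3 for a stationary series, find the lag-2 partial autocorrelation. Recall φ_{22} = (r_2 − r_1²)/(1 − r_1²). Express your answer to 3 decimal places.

φ_{22} = (r_2 − r_1²) / (1 − r_1²)
r_1² = (-0.28)² = 0.0784
Numerator = 0.3 − 0.0784 = 0.2216; denominator = 1 − 0.0784 = 0.9216
φ_{22} = 0.2216 / 0.9216 = 0.240

0.240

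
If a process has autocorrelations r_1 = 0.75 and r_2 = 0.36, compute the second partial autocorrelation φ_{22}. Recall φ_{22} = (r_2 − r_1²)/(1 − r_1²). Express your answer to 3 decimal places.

φ_{22} = (r_2 − r_1²) / (1 − r_1²)
r_1² = (0.75)² = 0.5625
Numerator = 0.36 − 0.5625 = -0.2025; denominator = 1 − 0.5625 = 0.4375
φ_{22} = -0.2025 / 0.4375 = -0.463

-0.463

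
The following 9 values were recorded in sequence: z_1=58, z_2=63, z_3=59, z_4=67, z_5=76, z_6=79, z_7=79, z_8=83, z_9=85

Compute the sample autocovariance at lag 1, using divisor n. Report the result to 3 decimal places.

64.974

Mean z̄ = (58 + 63 + 59 + 67 + 76 + 79 + 79 + 83 + 85)/9 = 72.1111
Σ_{t=1}^{8}(z_t−z̄)(z_{t+1}−z̄) = 584.7654
γ_1 = 584.7654 / 9 = 64.974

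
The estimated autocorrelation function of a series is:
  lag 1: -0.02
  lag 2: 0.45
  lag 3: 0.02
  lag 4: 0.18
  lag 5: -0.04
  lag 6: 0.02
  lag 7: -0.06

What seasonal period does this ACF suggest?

2

The largest autocorrelation is r_2 = 0.45, with a weaker echo at lag 4 (0.18); the remaining lags stay at or below 0.02.
The dominant spike at lag 2 indicates a seasonal period of 2.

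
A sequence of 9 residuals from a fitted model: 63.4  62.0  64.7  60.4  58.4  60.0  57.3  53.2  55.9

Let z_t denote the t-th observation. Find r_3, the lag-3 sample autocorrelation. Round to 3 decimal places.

Mean z̄ = (63.4 + 62.0 + 64.7 + 60.4 + 58.4 + 60.0 + 57.3 + 53.2 + 55.9)/9 = 59.4778
Σ(z_t−z̄)(z_{t+3}−z̄) = (3.6172) + (-2.7184) + (2.7272) + (-2.0084) + (6.7660) + (-1.8684) = 6.5152
Denominator Σ(z_t−z̄)² = 108.2556
r_3 = 6.5152 / 108.2556 = 0.060

0.060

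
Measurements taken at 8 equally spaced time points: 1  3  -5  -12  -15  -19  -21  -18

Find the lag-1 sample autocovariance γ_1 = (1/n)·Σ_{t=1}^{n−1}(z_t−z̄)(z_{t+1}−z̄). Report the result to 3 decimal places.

54.086

Mean z̄ = (1 + 3 − 5 − 12 − 15 − 19 − 21 − 18)/8 = -10.7500
Σ_{t=1}^{7}(z_t−z̄)(z_{t+1}−z̄) = 432.6875
γ_1 = 432.6875 / 8 = 54.086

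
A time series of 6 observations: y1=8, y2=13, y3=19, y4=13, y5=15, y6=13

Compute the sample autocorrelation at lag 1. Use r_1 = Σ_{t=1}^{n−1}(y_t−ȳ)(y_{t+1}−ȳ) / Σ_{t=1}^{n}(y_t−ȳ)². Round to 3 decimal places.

Mean ȳ = (8 + 13 + 19 + 13 + 15 + 13)/6 = 13.5000
Σ(y_t−ȳ)(y_{t+1}−ȳ) = (2.7500) + (-2.7500) + (-2.7500) + (-0.7500) + (-0.7500) = -4.2500
Denominator Σ(y_t−ȳ)² = 63.5000
r_1 = -4.2500 / 63.5000 = -0.067

-0.067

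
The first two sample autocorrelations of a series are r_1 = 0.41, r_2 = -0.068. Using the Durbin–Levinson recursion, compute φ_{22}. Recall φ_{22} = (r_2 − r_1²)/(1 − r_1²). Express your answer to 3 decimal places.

φ_{22} = (r_2 − r_1²) / (1 − r_1²)
r_1² = (0.41)² = 0.1681
Numerator = -0.068 − 0.1681 = -0.2361; denominator = 1 − 0.1681 = 0.8319
φ_{22} = -0.2361 / 0.8319 = -0.284

-0.284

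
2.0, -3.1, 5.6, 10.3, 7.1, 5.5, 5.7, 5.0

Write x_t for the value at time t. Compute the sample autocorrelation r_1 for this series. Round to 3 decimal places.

Mean x̄ = (2.0 − 3.1 + 5.6 + 10.3 + 7.1 + 5.5 + 5.7 + 5.0)/8 = 4.7625
Σ(x_t−x̄)(x_{t+1}−x̄) = (21.7202) + (-6.5848) + (4.6377) + (12.9439) + (1.7239) + (0.6914) + (0.2227) = 35.3548
Denominator Σ(x_t−x̄)² = 107.7588
r_1 = 35.3548 / 107.7588 = 0.328

0.328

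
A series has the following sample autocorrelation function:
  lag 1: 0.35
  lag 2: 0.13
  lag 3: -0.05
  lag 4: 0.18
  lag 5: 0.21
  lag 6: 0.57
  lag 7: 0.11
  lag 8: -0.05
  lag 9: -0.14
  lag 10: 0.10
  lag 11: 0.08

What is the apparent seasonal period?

The largest autocorrelation is r_6 = 0.57; the remaining lags stay at or below 0.35. The elevated value at lag 1 (0.35), dropping to 0.13 at lag 2, reflects decaying short-term dependence rather than seasonality.
The dominant spike at lag 6 indicates a seasonal period of 6.

6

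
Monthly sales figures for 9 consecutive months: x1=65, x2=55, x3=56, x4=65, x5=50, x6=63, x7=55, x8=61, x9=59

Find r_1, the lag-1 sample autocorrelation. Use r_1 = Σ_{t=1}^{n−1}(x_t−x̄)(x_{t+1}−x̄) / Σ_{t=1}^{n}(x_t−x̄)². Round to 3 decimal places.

Mean x̄ = (65 + 55 + 56 + 65 + 50 + 63 + 55 + 61 + 59)/9 = 58.7778
Numerator Σ_{t=1}^{8}(x_t−x̄)(x_{t+1}−x̄) = -145.8272
Denominator Σ(x_t−x̄)² = 213.5556
r_1 = -145.8272 / 213.5556 = -0.683

-0.683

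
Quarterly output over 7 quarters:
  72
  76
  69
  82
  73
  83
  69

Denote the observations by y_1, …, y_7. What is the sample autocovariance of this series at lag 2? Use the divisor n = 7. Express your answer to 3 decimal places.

14.974

Mean ȳ = (72 + 76 + 69 + 82 + 73 + 83 + 69)/7 = 74.8571
Σ_{t=1}^{5}(y_t−ȳ)(y_{t+2}−ȳ) = 104.8163
γ_2 = 104.8163 / 7 = 14.974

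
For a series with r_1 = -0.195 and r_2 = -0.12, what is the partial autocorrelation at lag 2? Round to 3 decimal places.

-0.164

φ_{22} = (r_2 − r_1²) / (1 − r_1²)
r_1² = (-0.195)² = 0.038025
Numerator = -0.12 − 0.0380 = -0.1580; denominator = 1 − 0.0380 = 0.9620
φ_{22} = -0.1580 / 0.9620 = -0.164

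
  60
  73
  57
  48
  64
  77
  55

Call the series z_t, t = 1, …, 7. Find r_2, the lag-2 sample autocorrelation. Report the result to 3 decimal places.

Mean z̄ = (60 + 73 + 57 + 48 + 64 + 77 + 55)/7 = 62.0000
Deviations from mean: -2.0000, 11.0000, -5.0000, -14.0000, 2.0000, 15.0000, -7.0000
Σ(z_t−z̄)(z_{t+2}−z̄) = (10.0000) + (-154.0000) + (-10.0000) + (-210.0000) + (-14.0000) = -378.0000
Denominator Σ(z_t−z̄)² = 624.0000
r_2 = -378.0000 / 624.0000 = -0.606

-0.606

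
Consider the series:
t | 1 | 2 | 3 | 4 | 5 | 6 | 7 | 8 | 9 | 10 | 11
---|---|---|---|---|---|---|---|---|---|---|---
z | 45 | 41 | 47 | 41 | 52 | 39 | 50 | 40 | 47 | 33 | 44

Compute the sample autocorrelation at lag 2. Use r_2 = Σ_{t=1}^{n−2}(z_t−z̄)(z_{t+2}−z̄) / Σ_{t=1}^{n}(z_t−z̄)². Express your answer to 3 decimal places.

0.621

Mean z̄ = (45 + 41 + 47 + 41 + 52 + 39 + 50 + 40 + 47 + 33 + 44)/11 = 43.5455
Numerator Σ_{t=1}^{9}(z_t−z̄)(z_{t+2}−z̄) = 184.2231
Denominator Σ(z_t−z̄)² = 296.7273
r_2 = 184.2231 / 296.7273 = 0.621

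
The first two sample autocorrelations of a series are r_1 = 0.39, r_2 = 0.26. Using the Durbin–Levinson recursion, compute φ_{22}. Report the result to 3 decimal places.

φ_{22} = (r_2 − r_1²) / (1 − r_1²)
r_1² = (0.39)² = 0.1521
Numerator = 0.26 − 0.1521 = 0.1079; denominator = 1 − 0.1521 = 0.8479
φ_{22} = 0.1079 / 0.8479 = 0.127

0.127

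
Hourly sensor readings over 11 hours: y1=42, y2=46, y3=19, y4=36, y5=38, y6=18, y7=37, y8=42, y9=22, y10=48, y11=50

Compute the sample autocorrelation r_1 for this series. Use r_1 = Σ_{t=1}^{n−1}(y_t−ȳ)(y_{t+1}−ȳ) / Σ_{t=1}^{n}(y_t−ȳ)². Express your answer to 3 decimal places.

-0.180

Mean ȳ = (42 + 46 + 19 + 36 + 38 + 18 + 37 + 42 + 22 + 48 + 50)/11 = 36.1818
Numerator Σ_{t=1}^{10}(y_t−ȳ)(y_{t+1}−ȳ) = -238.7603
Denominator Σ(y_t−ȳ)² = 1325.6364
r_1 = -238.7603 / 1325.6364 = -0.180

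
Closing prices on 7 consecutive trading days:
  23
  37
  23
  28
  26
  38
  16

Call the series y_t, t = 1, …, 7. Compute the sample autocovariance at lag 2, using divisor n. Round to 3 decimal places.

Mean ȳ = (23 + 37 + 23 + 28 + 26 + 38 + 16)/7 = 27.2857
Deviations: -4.2857, 9.7143, -4.2857, 0.7143, -1.2857, 10.7143, -11.2857
Σ_{t=1}^{5}(y_t−ȳ)(y_{t+2}−ȳ) = 52.9796
γ_2 = 52.9796 / 7 = 7.569

7.569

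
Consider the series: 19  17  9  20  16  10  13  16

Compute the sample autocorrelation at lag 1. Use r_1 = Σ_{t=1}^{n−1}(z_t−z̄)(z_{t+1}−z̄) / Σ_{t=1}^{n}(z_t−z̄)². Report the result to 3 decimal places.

Mean z̄ = (19 + 17 + 9 + 20 + 16 + 10 + 13 + 16)/8 = 15.0000
Deviations from mean: 4.0000, 2.0000, -6.0000, 5.0000, 1.0000, -5.0000, -2.0000, 1.0000
Σ(z_t−z̄)(z_{t+1}−z̄) = (8.0000) + (-12.0000) + (-30.0000) + (5.0000) + (-5.0000) + (10.0000) + (-2.0000) = -26.0000
Denominator Σ(z_t−z̄)² = 112.0000
r_1 = -26.0000 / 112.0000 = -0.232

-0.232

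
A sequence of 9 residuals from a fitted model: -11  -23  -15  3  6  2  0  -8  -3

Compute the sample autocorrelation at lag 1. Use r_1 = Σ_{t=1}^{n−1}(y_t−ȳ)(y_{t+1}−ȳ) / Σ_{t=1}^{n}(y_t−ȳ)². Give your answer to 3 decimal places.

Mean ȳ = (-11 − 23 − 15 + 3 + 6 + 2 + 0 − 8 − 3)/9 = -5.4444
Numerator Σ_{t=1}^{8}(y_t−ȳ)(y_{t+1}−ȳ) = 386.8025
Denominator Σ(y_t−ȳ)² = 730.2222
r_1 = 386.8025 / 730.2222 = 0.530

0.530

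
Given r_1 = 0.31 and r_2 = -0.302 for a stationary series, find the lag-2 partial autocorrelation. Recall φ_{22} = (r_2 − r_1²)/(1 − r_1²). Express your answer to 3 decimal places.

-0.440

φ_{22} = (r_2 − r_1²) / (1 − r_1²)
r_1² = (0.31)² = 0.0961
Numerator = -0.302 − 0.0961 = -0.3981; denominator = 1 − 0.0961 = 0.9039
φ_{22} = -0.3981 / 0.9039 = -0.440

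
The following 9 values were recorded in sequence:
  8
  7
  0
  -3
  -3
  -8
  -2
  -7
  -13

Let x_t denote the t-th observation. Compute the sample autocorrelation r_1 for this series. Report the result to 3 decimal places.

0.454

Mean x̄ = (8 + 7 + 0 − 3 − 3 − 8 − 2 − 7 − 13)/9 = -2.3333
Numerator Σ_{t=1}^{8}(x_t−x̄)(x_{t+1}−x̄) = 167.2222
Denominator Σ(x_t−x̄)² = 368.0000
r_1 = 167.2222 / 368.0000 = 0.454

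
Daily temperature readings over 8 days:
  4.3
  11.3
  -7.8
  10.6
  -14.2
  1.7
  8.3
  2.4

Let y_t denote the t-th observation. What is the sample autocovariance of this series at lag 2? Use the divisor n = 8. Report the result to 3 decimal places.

Mean ȳ = (4.3 + 11.3 − 7.8 + 10.6 − 14.2 + 1.7 + 8.3 + 2.4)/8 = 2.0750
Σ_{t=1}^{6}(y_t−ȳ)(y_{t+2}−ȳ) = 112.7563
γ_2 = 112.7563 / 8 = 14.095

14.095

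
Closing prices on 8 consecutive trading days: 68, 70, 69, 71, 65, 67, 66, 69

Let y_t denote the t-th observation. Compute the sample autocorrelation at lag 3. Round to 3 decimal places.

Mean ȳ = (68 + 70 + 69 + 71 + 65 + 67 + 66 + 69)/8 = 68.1250
Deviations from mean: -0.1250, 1.8750, 0.8750, 2.8750, -3.1250, -1.1250, -2.1250, 0.8750
Σ(y_t−ȳ)(y_{t+3}−ȳ) = (-0.3594) + (-5.8594) + (-0.9844) + (-6.1094) + (-2.7344) = -16.0469
Denominator Σ(y_t−ȳ)² = 28.8750
r_3 = -16.0469 / 28.8750 = -0.556

-0.556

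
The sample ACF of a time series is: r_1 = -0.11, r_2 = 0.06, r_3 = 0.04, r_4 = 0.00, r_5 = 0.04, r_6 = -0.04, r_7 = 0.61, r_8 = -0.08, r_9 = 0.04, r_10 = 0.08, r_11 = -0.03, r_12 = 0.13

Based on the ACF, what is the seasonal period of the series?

The largest autocorrelation is r_7 = 0.61; the remaining lags stay at or below 0.13.
The dominant spike at lag 7 indicates a seasonal period of 7.

7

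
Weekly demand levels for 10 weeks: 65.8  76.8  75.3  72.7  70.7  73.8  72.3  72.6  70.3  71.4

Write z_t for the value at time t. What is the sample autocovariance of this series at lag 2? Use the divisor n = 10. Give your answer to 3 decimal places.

Mean z̄ = (65.8 + 76.8 + 75.3 + 72.7 + 70.7 + 73.8 + 72.3 + 72.6 + 70.3 + 71.4)/10 = 72.1700
Σ_{t=1}^{8}(z_t−z̄)(z_{t+2}−z̄) = -21.2858
γ_2 = -21.2858 / 10 = -2.129

-2.129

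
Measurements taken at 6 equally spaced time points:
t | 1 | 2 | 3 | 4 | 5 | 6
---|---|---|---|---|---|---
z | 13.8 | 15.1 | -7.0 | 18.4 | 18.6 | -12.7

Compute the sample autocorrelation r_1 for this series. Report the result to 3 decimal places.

-0.341

Mean z̄ = (13.8 + 15.1 − 7.0 + 18.4 + 18.6 − 12.7)/6 = 7.7000
Deviations from mean: 6.1000, 7.4000, -14.7000, 10.7000, 10.9000, -20.4000
Σ(z_t−z̄)(z_{t+1}−z̄) = (45.1400) + (-108.7800) + (-157.2900) + (116.6300) + (-222.3600) = -326.6600
Denominator Σ(z_t−z̄)² = 957.5200
r_1 = -326.6600 / 957.5200 = -0.341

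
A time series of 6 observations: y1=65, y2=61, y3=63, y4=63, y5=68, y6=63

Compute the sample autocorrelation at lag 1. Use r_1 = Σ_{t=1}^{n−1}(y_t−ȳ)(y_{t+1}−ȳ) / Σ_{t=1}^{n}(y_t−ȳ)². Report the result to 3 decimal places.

-0.250

Mean ȳ = (65 + 61 + 63 + 63 + 68 + 63)/6 = 63.8333
Deviations from mean: 1.1667, -2.8333, -0.8333, -0.8333, 4.1667, -0.8333
Numerator Σ_{t=1}^{5}(y_t−ȳ)(y_{t+1}−ȳ) = -7.1944
Denominator Σ(y_t−ȳ)² = 28.8333
r_1 = -7.1944 / 28.8333 = -0.250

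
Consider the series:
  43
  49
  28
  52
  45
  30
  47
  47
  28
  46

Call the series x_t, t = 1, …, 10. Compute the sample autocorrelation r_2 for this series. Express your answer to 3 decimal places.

-0.268

Mean x̄ = (43 + 49 + 28 + 52 + 45 + 30 + 47 + 47 + 28 + 46)/10 = 41.5000
Numerator Σ_{t=1}^{8}(x_t−x̄)(x_{t+2}−x̄) = -203.0000
Denominator Σ(x_t−x̄)² = 758.5000
r_2 = -203.0000 / 758.5000 = -0.268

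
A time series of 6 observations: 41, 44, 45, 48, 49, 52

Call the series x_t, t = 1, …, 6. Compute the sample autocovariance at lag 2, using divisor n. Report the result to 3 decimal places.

Mean x̄ = (41 + 44 + 45 + 48 + 49 + 52)/6 = 46.5000
Deviations: -5.5000, -2.5000, -1.5000, 1.5000, 2.5000, 5.5000
Σ_{t=1}^{4}(x_t−x̄)(x_{t+2}−x̄) = 9.0000
γ_2 = 9.0000 / 6 = 1.500

1.500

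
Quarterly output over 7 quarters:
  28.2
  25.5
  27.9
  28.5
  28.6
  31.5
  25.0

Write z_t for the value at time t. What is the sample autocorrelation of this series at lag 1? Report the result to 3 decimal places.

Mean z̄ = (28.2 + 25.5 + 27.9 + 28.5 + 28.6 + 31.5 + 25.0)/7 = 27.8857
Σ(z_t−z̄)(z_{t+1}−z̄) = (-0.7498) + (-0.0341) + (0.0088) + (0.4388) + (2.5816) + (-10.4298) = -8.1845
Denominator Σ(z_t−z̄)² = 28.0686
r_1 = -8.1845 / 28.0686 = -0.292

-0.292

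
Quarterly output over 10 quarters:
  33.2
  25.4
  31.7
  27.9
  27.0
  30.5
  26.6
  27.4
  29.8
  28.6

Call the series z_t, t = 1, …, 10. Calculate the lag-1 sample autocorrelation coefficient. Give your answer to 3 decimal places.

-0.575

Mean z̄ = (33.2 + 25.4 + 31.7 + 27.9 + 27.0 + 30.5 + 26.6 + 27.4 + 29.8 + 28.6)/10 = 28.8100
Numerator Σ_{t=1}^{9}(z_t−z̄)(z_{t+1}−z̄) = -31.0891
Denominator Σ(z_t−z̄)² = 54.1090
r_1 = -31.0891 / 54.1090 = -0.575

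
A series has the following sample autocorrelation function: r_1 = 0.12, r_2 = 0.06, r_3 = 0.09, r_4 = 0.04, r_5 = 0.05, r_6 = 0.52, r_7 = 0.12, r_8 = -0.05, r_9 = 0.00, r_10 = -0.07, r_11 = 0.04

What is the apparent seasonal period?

The largest autocorrelation is r_6 = 0.52; the remaining lags stay at or below 0.12.
The dominant spike at lag 6 indicates a seasonal period of 6.

6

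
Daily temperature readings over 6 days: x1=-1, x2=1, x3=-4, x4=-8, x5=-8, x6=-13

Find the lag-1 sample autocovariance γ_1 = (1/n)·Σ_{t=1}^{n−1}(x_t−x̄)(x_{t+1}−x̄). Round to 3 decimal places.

Mean x̄ = (-1 + 1 − 4 − 8 − 8 − 13)/6 = -5.5000
Deviations: 4.5000, 6.5000, 1.5000, -2.5000, -2.5000, -7.5000
Σ_{t=1}^{5}(x_t−x̄)(x_{t+1}−x̄) = 60.2500
γ_1 = 60.2500 / 6 = 10.042

10.042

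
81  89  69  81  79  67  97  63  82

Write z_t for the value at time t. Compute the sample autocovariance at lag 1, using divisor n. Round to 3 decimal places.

-72.753

Mean z̄ = (81 + 89 + 69 + 81 + 79 + 67 + 97 + 63 + 82)/9 = 78.6667
Σ_{t=1}^{8}(z_t−z̄)(z_{t+1}−z̄) = -654.7778
γ_1 = -654.7778 / 9 = -72.753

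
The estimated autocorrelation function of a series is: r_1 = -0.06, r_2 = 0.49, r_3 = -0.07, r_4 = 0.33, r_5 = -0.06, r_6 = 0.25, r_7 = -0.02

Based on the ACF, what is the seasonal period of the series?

The largest autocorrelation is r_2 = 0.49, with weaker echoes at lags 4 (0.33) and 6 (0.25); the remaining lags stay at or below -0.02.
The dominant spike at lag 2 indicates a seasonal period of 2.

2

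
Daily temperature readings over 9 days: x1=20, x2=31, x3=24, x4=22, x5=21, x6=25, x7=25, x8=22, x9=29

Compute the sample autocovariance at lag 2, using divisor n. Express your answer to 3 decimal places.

Mean x̄ = (20 + 31 + 24 + 22 + 21 + 25 + 25 + 22 + 29)/9 = 24.3333
Σ_{t=1}^{7}(x_t−x̄)(x_{t+2}−x̄) = -15.2222
γ_2 = -15.2222 / 9 = -1.691

-1.691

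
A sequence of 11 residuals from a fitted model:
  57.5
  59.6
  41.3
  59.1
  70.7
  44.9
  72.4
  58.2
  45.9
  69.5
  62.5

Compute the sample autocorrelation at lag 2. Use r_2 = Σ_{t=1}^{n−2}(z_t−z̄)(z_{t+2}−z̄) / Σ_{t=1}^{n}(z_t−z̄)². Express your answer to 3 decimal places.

-0.230

Mean z̄ = (57.5 + 59.6 + 41.3 + 59.1 + 70.7 + 44.9 + 72.4 + 58.2 + 45.9 + 69.5 + 62.5)/11 = 58.3273
Numerator Σ_{t=1}^{9}(z_t−z̄)(z_{t+2}−z̄) = -258.3160
Denominator Σ(z_t−z̄)² = 1120.9418
r_2 = -258.3160 / 1120.9418 = -0.230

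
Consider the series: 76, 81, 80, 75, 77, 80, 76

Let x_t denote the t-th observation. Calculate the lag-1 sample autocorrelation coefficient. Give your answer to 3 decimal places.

Mean x̄ = (76 + 81 + 80 + 75 + 77 + 80 + 76)/7 = 77.8571
Deviations from mean: -1.8571, 3.1429, 2.1429, -2.8571, -0.8571, 2.1429, -1.8571
Σ(x_t−x̄)(x_{t+1}−x̄) = (-5.8367) + (6.7347) + (-6.1224) + (2.4490) + (-1.8367) + (-3.9796) = -8.5918
Denominator Σ(x_t−x̄)² = 34.8571
r_1 = -8.5918 / 34.8571 = -0.246

-0.246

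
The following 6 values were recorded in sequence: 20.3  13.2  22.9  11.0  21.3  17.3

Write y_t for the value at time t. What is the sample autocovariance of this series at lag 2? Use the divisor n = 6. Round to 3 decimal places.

Mean ȳ = (20.3 + 13.2 + 22.9 + 11.0 + 21.3 + 17.3)/6 = 17.6667
Σ_{t=1}^{4}(y_t−ȳ)(y_{t+2}−ȳ) = 65.0178
γ_2 = 65.0178 / 6 = 10.836

10.836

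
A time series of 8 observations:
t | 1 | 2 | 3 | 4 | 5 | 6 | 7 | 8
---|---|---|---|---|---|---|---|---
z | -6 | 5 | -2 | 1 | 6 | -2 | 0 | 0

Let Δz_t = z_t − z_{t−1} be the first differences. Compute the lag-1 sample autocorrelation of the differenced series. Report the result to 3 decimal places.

-0.508

First differences Δz: 11, -7, 3, 5, -8, 2, 0
Mean of differences = 0.8571
Numerator Σ(Δz_t−Δz̄)(Δz_{t+1}−Δz̄) = -135.4490
Denominator Σ(Δz_t−Δz̄)² = 266.8571
r_1(Δz) = -135.4490 / 266.8571 = -0.508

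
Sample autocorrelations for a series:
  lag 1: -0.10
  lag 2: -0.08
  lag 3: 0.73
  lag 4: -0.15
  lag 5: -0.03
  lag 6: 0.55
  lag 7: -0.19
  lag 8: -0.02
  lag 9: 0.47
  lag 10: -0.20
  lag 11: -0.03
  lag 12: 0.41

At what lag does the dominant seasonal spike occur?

3

The largest autocorrelation is r_3 = 0.73, with weaker echoes at lags 6 (0.55), 9 (0.47) and 12 (0.41); the remaining lags stay at or below -0.02.
The dominant spike at lag 3 indicates a seasonal period of 3.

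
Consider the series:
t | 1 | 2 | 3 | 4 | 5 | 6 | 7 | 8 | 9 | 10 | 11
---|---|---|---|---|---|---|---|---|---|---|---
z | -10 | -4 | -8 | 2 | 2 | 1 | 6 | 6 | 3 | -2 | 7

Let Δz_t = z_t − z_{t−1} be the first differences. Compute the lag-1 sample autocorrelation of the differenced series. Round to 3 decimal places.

First differences Δz: 6, -4, 10, 0, -1, 5, 0, -3, -5, 9
Mean of differences = 1.7000
Numerator Σ(Δz_t−Δz̄)(Δz_{t+1}−Δz̄) = -105.2900
Denominator Σ(Δz_t−Δz̄)² = 264.1000
r_1(Δz) = -105.2900 / 264.1000 = -0.399

-0.399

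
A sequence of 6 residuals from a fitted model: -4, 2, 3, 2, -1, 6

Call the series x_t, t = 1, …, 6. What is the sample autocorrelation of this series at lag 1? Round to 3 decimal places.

-0.232

Mean x̄ = (-4 + 2 + 3 + 2 − 1 + 6)/6 = 1.3333
Deviations from mean: -5.3333, 0.6667, 1.6667, 0.6667, -2.3333, 4.6667
Numerator Σ_{t=1}^{5}(x_t−x̄)(x_{t+1}−x̄) = -13.7778
Denominator Σ(x_t−x̄)² = 59.3333
r_1 = -13.7778 / 59.3333 = -0.232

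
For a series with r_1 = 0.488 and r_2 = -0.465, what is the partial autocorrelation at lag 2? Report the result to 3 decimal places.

-0.923

φ_{22} = (r_2 − r_1²) / (1 − r_1²)
r_1² = (0.488)² = 0.238144
Numerator = -0.465 − 0.2381 = -0.7031; denominator = 1 − 0.2381 = 0.7619
φ_{22} = -0.7031 / 0.7619 = -0.923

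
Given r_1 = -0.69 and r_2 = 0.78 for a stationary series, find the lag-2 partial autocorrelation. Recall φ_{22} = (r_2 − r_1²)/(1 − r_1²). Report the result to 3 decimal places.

φ_{22} = (r_2 − r_1²) / (1 − r_1²)
r_1² = (-0.69)² = 0.4761
Numerator = 0.78 − 0.4761 = 0.3039; denominator = 1 − 0.4761 = 0.5239
φ_{22} = 0.3039 / 0.5239 = 0.580

0.580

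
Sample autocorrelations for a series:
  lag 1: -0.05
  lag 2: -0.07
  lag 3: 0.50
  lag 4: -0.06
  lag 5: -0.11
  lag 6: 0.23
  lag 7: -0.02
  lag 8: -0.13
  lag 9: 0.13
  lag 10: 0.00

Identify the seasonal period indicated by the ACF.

3

The largest autocorrelation is r_3 = 0.50, with a weaker echo at lag 6 (0.23); the remaining lags stay at or below 0.13.
The dominant spike at lag 3 indicates a seasonal period of 3.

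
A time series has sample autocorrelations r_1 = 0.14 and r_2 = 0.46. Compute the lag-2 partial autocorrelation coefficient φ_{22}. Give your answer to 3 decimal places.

0.449

φ_{22} = (r_2 − r_1²) / (1 − r_1²)
r_1² = (0.14)² = 0.0196
Numerator = 0.46 − 0.0196 = 0.4404; denominator = 1 − 0.0196 = 0.9804
φ_{22} = 0.4404 / 0.9804 = 0.449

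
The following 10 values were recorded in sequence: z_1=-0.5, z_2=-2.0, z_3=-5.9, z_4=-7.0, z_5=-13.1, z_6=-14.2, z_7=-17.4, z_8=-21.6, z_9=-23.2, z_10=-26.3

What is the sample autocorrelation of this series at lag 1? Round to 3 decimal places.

Mean z̄ = (-0.5 − 2.0 − 5.9 − 7.0 − 13.1 − 14.2 − 17.4 − 21.6 − 23.2 − 26.3)/10 = -13.1200
Numerator Σ_{t=1}^{9}(z_t−z̄)(z_{t+1}−z̄) = 524.1576
Denominator Σ(z_t−z̄)² = 739.2160
r_1 = 524.1576 / 739.2160 = 0.709

0.709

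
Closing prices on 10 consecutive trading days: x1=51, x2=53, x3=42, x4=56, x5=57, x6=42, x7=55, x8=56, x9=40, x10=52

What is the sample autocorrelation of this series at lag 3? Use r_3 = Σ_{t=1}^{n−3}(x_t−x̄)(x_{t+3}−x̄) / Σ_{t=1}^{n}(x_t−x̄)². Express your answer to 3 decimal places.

0.643

Mean x̄ = (51 + 53 + 42 + 56 + 57 + 42 + 55 + 56 + 40 + 52)/10 = 50.4000
Σ(x_t−x̄)(x_{t+3}−x̄) = (3.3600) + (17.1600) + (70.5600) + (25.7600) + (36.9600) + (87.3600) + (7.3600) = 248.5200
Denominator Σ(x_t−x̄)² = 386.4000
r_3 = 248.5200 / 386.4000 = 0.643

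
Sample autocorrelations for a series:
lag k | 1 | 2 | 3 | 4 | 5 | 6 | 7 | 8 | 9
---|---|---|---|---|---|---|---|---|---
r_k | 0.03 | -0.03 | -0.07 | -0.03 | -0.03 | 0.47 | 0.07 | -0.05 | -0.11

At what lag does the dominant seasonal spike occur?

The largest autocorrelation is r_6 = 0.47; the remaining lags stay at or below 0.07.
The dominant spike at lag 6 indicates a seasonal period of 6.

6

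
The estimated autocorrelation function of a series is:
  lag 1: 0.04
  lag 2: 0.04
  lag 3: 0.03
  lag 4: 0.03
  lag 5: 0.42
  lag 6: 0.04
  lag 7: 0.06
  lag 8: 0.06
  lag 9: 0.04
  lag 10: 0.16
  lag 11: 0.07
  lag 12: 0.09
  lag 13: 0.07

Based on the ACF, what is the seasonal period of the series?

The largest autocorrelation is r_5 = 0.42, with a weaker echo at lag 10 (0.16); the remaining lags stay at or below 0.09.
The dominant spike at lag 5 indicates a seasonal period of 5.

5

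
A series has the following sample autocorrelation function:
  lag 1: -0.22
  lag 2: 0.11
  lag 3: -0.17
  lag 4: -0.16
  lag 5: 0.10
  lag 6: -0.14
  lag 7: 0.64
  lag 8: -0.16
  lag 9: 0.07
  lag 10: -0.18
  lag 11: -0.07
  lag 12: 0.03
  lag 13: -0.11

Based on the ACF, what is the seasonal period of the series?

7

The largest autocorrelation is r_7 = 0.64; the remaining lags stay at or below 0.11.
The dominant spike at lag 7 indicates a seasonal period of 7.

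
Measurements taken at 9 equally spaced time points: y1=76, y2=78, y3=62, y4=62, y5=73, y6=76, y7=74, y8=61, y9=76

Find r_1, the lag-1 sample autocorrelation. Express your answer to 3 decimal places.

-0.053

Mean ȳ = (76 + 78 + 62 + 62 + 73 + 76 + 74 + 61 + 76)/9 = 70.8889
Numerator Σ_{t=1}^{8}(y_t−ȳ)(y_{t+1}−ȳ) = -21.2346
Denominator Σ(y_t−ȳ)² = 398.8889
r_1 = -21.2346 / 398.8889 = -0.053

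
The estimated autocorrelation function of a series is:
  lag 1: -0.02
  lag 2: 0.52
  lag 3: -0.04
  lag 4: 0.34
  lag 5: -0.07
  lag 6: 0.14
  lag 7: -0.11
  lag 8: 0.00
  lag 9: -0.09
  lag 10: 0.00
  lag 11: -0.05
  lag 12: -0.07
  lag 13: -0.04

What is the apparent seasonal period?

The largest autocorrelation is r_2 = 0.52, with a weaker echo at lag 4 (0.34); the remaining lags stay at or below 0.14.
The dominant spike at lag 2 indicates a seasonal period of 2.

2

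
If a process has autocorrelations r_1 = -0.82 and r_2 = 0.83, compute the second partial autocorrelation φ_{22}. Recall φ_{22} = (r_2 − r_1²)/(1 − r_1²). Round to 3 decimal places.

φ_{22} = (r_2 − r_1²) / (1 − r_1²)
r_1² = (-0.82)² = 0.6724
Numerator = 0.83 − 0.6724 = 0.1576; denominator = 1 − 0.6724 = 0.3276
φ_{22} = 0.1576 / 0.3276 = 0.481

0.481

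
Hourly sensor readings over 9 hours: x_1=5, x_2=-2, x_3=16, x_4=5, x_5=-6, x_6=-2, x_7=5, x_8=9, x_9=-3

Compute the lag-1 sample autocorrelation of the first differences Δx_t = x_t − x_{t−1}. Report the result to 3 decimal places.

First differences Δx: -7, 18, -11, -11, 4, 7, 4, -12
Mean of differences = -1.0000
Numerator Σ(Δx_t−Δx̄)(Δx_{t+1}−Δx̄) = -229.0000
Denominator Σ(Δx_t−Δx̄)² = 832.0000
r_1(Δx) = -229.0000 / 832.0000 = -0.275

-0.275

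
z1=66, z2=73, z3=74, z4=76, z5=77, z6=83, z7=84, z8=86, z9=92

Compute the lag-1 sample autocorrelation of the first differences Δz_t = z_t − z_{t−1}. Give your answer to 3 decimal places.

First differences Δz: 7, 1, 2, 1, 6, 1, 2, 6
Mean of differences = 3.2500
Numerator Σ(Δz_t−Δz̄)(Δz_{t+1}−Δz̄) = -15.8125
Denominator Σ(Δz_t−Δz̄)² = 47.5000
r_1(Δz) = -15.8125 / 47.5000 = -0.333

-0.333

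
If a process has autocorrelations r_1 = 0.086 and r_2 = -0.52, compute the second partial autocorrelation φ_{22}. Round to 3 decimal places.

-0.531

φ_{22} = (r_2 − r_1²) / (1 − r_1²)
r_1² = (0.086)² = 0.007396
Numerator = -0.52 − 0.0074 = -0.5274; denominator = 1 − 0.0074 = 0.9926
φ_{22} = -0.5274 / 0.9926 = -0.531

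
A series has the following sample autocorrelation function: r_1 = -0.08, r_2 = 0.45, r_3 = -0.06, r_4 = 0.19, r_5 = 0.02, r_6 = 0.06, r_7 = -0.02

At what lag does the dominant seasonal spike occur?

2

The largest autocorrelation is r_2 = 0.45, with a weaker echo at lag 4 (0.19); the remaining lags stay at or below 0.06.
The dominant spike at lag 2 indicates a seasonal period of 2.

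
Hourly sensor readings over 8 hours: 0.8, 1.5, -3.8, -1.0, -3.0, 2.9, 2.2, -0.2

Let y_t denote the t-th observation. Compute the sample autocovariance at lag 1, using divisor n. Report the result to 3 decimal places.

-0.069

Mean ȳ = (0.8 + 1.5 − 3.8 − 1.0 − 3.0 + 2.9 + 2.2 − 0.2)/8 = -0.0750
Deviations: 0.8750, 1.5750, -3.7250, -0.9250, -2.9250, 2.9750, 2.2750, -0.1250
Σ_{t=1}^{7}(y_t−ȳ)(y_{t+1}−ȳ) = -0.5556
γ_1 = -0.5556 / 8 = -0.069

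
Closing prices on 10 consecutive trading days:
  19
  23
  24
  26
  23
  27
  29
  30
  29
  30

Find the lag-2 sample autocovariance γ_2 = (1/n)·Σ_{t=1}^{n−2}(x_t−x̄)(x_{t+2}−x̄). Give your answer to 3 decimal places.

4.000

Mean x̄ = (19 + 23 + 24 + 26 + 23 + 27 + 29 + 30 + 29 + 30)/10 = 26.0000
Σ_{t=1}^{8}(x_t−x̄)(x_{t+2}−x̄) = 40.0000
γ_2 = 40.0000 / 10 = 4.000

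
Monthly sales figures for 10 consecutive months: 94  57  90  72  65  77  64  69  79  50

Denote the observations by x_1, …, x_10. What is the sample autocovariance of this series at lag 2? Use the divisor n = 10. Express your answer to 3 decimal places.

Mean x̄ = (94 + 57 + 90 + 72 + 65 + 77 + 64 + 69 + 79 + 50)/10 = 71.7000
Σ_{t=1}^{8}(x_t−x̄)(x_{t+2}−x̄) = 322.3200
γ_2 = 322.3200 / 10 = 32.232

32.232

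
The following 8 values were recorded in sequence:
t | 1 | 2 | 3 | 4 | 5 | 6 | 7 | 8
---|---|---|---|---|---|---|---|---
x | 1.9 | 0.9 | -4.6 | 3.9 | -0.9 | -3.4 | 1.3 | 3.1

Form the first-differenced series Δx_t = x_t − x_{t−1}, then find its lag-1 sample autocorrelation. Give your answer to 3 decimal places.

-0.465

First differences Δx: -1.0, -5.5, 8.5, -4.8, -2.5, 4.7, 1.8
Mean of differences = 0.1714
Numerator Σ(Δx_t−Δx̄)(Δx_{t+1}−Δx̄) = -73.4380
Denominator Σ(Δx_t−Δx̄)² = 157.9143
r_1(Δx) = -73.4380 / 157.9143 = -0.465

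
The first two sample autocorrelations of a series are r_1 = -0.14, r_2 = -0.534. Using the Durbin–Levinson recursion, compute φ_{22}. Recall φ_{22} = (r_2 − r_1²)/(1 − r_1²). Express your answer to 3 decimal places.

φ_{22} = (r_2 − r_1²) / (1 − r_1²)
r_1² = (-0.14)² = 0.0196
Numerator = -0.534 − 0.0196 = -0.5536; denominator = 1 − 0.0196 = 0.9804
φ_{22} = -0.5536 / 0.9804 = -0.565

-0.565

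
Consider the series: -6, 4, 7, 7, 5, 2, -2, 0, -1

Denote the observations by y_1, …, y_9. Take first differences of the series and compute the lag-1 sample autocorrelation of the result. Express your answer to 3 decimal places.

0.287

First differences Δy: 10, 3, 0, -2, -3, -4, 2, -1
Mean of differences = 0.6250
Numerator Σ(Δy_t−Δȳ)(Δy_{t+1}−Δȳ) = 40.1094
Denominator Σ(Δy_t−Δȳ)² = 139.8750
r_1(Δy) = 40.1094 / 139.8750 = 0.287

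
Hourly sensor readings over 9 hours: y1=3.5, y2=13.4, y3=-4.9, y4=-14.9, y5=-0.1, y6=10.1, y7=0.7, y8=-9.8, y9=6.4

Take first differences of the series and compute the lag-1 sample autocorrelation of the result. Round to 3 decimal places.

-0.117

First differences Δy: 9.9, -18.3, -10.0, 14.8, 10.2, -9.4, -10.5, 16.2
Mean of differences = 0.3625
Numerator Σ(Δy_t−Δȳ)(Δy_{t+1}−Δȳ) = -154.2114
Denominator Σ(Δy_t−Δȳ)² = 1315.9788
r_1(Δy) = -154.2114 / 1315.9788 = -0.117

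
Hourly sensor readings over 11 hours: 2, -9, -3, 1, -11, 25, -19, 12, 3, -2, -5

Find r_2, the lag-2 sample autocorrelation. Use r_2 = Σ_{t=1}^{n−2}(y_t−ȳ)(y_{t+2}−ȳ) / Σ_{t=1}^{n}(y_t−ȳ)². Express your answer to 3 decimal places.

Mean ȳ = (2 − 9 − 3 + 1 − 11 + 25 − 19 + 12 + 3 − 2 − 5)/11 = -0.5455
Numerator Σ_{t=1}^{9}(y_t−ȳ)(y_{t+2}−ȳ) = 459.7686
Denominator Σ(y_t−ȳ)² = 1380.7273
r_2 = 459.7686 / 1380.7273 = 0.333

0.333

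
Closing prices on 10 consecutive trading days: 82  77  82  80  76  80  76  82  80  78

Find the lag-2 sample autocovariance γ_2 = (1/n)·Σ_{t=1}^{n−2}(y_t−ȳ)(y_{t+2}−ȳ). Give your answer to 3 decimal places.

Mean ȳ = (82 + 77 + 82 + 80 + 76 + 80 + 76 + 82 + 80 + 78)/10 = 79.3000
Σ_{t=1}^{8}(y_t−ȳ)(y_{t+2}−ȳ) = 4.2200
γ_2 = 4.2200 / 10 = 0.422

0.422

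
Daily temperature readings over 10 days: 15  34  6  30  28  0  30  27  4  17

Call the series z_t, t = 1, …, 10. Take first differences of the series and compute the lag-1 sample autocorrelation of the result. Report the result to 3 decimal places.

-0.571

First differences Δz: 19, -28, 24, -2, -28, 30, -3, -23, 13
Mean of differences = 0.2222
Numerator Σ(Δz_t−Δz̄)(Δz_{t+1}−Δz̄) = -2349.3827
Denominator Σ(Δz_t−Δz̄)² = 4115.5556
r_1(Δz) = -2349.3827 / 4115.5556 = -0.571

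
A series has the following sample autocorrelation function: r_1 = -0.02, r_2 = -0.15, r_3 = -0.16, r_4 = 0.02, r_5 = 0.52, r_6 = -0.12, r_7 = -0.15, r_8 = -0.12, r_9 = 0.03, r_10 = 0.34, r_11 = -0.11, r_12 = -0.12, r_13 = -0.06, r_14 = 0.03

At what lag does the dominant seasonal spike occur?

5

The largest autocorrelation is r_5 = 0.52, with a weaker echo at lag 10 (0.34); the remaining lags stay at or below 0.03.
The dominant spike at lag 5 indicates a seasonal period of 5.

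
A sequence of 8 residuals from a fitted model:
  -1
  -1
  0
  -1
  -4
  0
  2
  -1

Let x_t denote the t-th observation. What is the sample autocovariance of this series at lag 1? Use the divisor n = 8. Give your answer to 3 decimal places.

Mean x̄ = (-1 − 1 + 0 − 1 − 4 + 0 + 2 − 1)/8 = -0.7500
Σ_{t=1}^{7}(x_t−x̄)(x_{t+1}−x̄) = -0.5625
γ_1 = -0.5625 / 8 = -0.070

-0.070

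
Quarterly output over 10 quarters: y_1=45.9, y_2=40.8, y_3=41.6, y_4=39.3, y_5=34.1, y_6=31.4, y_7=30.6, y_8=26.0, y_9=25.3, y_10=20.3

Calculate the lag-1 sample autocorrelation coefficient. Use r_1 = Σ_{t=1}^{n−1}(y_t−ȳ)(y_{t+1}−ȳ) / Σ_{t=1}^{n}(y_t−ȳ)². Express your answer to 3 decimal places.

Mean ȳ = (45.9 + 40.8 + 41.6 + 39.3 + 34.1 + 31.4 + 30.6 + 26.0 + 25.3 + 20.3)/10 = 33.5300
Numerator Σ_{t=1}^{9}(y_t−ȳ)(y_{t+1}−ȳ) = 396.3961
Denominator Σ(y_t−ȳ)² = 617.2010
r_1 = 396.3961 / 617.2010 = 0.642

0.642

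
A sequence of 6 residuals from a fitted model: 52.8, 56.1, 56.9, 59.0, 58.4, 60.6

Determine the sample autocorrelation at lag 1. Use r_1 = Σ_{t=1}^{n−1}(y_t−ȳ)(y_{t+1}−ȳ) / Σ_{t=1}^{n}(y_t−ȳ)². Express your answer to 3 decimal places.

Mean ȳ = (52.8 + 56.1 + 56.9 + 59.0 + 58.4 + 60.6)/6 = 57.3000
Deviations from mean: -4.5000, -1.2000, -0.4000, 1.7000, 1.1000, 3.3000
Σ(y_t−ȳ)(y_{t+1}−ȳ) = (5.4000) + (0.4800) + (-0.6800) + (1.8700) + (3.6300) = 10.7000
Denominator Σ(y_t−ȳ)² = 36.8400
r_1 = 10.7000 / 36.8400 = 0.290

0.290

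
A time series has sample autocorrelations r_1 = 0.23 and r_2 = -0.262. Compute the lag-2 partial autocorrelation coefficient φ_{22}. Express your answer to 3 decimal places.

φ_{22} = (r_2 − r_1²) / (1 − r_1²)
r_1² = (0.23)² = 0.0529
Numerator = -0.262 − 0.0529 = -0.3149; denominator = 1 − 0.0529 = 0.9471
φ_{22} = -0.3149 / 0.9471 = -0.332

-0.332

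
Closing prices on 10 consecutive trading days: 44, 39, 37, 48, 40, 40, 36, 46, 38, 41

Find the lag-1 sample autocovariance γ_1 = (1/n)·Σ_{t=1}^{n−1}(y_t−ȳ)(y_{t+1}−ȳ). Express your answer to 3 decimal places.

Mean ȳ = (44 + 39 + 37 + 48 + 40 + 40 + 36 + 46 + 38 + 41)/10 = 40.9000
Σ_{t=1}^{9}(y_t−ȳ)(y_{t+1}−ȳ) = -67.4100
γ_1 = -67.4100 / 10 = -6.741

-6.741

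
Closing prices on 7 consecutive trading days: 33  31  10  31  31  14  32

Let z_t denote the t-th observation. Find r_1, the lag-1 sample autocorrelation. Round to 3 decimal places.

Mean z̄ = (33 + 31 + 10 + 31 + 31 + 14 + 32)/7 = 26.0000
Deviations from mean: 7.0000, 5.0000, -16.0000, 5.0000, 5.0000, -12.0000, 6.0000
Σ(z_t−z̄)(z_{t+1}−z̄) = (35.0000) + (-80.0000) + (-80.0000) + (25.0000) + (-60.0000) + (-72.0000) = -232.0000
Denominator Σ(z_t−z̄)² = 560.0000
r_1 = -232.0000 / 560.0000 = -0.414

-0.414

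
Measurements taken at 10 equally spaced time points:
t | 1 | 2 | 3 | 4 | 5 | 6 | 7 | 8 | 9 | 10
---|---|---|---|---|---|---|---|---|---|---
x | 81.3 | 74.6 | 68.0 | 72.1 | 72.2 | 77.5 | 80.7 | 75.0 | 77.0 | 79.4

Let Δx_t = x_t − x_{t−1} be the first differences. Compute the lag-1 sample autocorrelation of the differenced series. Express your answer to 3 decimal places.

0.058

First differences Δx: -6.7, -6.6, 4.1, 0.1, 5.3, 3.2, -5.7, 2.0, 2.4
Mean of differences = -0.2111
Numerator Σ(Δx_t−Δx̄)(Δx_{t+1}−Δx̄) = 10.6821
Denominator Σ(Δx_t−Δx̄)² = 185.4489
r_1(Δx) = 10.6821 / 185.4489 = 0.058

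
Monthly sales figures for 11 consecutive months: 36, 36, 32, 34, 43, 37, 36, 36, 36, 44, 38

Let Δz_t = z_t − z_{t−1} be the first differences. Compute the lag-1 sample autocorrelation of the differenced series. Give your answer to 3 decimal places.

-0.369

First differences Δz: 0, -4, 2, 9, -6, -1, 0, 0, 8, -6
Mean of differences = 0.2000
Numerator Σ(Δz_t−Δz̄)(Δz_{t+1}−Δz̄) = -87.6400
Denominator Σ(Δz_t−Δz̄)² = 237.6000
r_1(Δz) = -87.6400 / 237.6000 = -0.369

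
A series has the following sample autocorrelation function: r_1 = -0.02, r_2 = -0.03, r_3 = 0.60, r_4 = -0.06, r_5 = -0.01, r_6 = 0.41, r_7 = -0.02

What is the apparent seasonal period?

The largest autocorrelation is r_3 = 0.60, with a weaker echo at lag 6 (0.41); the remaining lags stay at or below -0.01.
The dominant spike at lag 3 indicates a seasonal period of 3.

3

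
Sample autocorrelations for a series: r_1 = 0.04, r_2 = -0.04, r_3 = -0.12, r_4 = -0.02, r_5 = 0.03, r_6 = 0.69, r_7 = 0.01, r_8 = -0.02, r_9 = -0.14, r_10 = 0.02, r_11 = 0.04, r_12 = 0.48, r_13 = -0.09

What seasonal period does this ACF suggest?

The largest autocorrelation is r_6 = 0.69, with a weaker echo at lag 12 (0.48); the remaining lags stay at or below 0.04.
The dominant spike at lag 6 indicates a seasonal period of 6.

6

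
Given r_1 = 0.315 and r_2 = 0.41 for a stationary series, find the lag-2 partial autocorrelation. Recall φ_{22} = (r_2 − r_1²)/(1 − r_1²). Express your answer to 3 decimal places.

φ_{22} = (r_2 − r_1²) / (1 − r_1²)
r_1² = (0.315)² = 0.099225
Numerator = 0.41 − 0.0992 = 0.3108; denominator = 1 − 0.0992 = 0.9008
φ_{22} = 0.3108 / 0.9008 = 0.345

0.345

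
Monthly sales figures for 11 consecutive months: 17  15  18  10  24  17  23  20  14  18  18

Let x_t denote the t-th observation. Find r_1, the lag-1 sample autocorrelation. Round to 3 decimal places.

Mean x̄ = (17 + 15 + 18 + 10 + 24 + 17 + 23 + 20 + 14 + 18 + 18)/11 = 17.6364
Numerator Σ_{t=1}^{10}(x_t−x̄)(x_{t+1}−x̄) = -55.2231
Denominator Σ(x_t−x̄)² = 154.5455
r_1 = -55.2231 / 154.5455 = -0.357

-0.357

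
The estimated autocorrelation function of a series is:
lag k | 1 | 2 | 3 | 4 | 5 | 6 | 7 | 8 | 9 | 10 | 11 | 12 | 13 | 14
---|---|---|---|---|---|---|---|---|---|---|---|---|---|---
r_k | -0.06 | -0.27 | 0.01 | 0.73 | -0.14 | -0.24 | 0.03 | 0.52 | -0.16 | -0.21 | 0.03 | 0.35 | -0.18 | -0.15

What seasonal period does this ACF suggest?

4

The largest autocorrelation is r_4 = 0.73, with weaker echoes at lags 8 (0.52) and 12 (0.35); the remaining lags stay at or below 0.03.
The dominant spike at lag 4 indicates a seasonal period of 4.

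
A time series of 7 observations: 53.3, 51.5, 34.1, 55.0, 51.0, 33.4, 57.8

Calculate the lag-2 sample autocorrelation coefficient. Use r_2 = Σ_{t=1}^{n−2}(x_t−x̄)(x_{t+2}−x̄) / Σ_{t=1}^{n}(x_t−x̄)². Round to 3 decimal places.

-0.272

Mean x̄ = (53.3 + 51.5 + 34.1 + 55.0 + 51.0 + 33.4 + 57.8)/7 = 48.0143
Deviations from mean: 5.2857, 3.4857, -13.9143, 6.9857, 2.9857, -14.6143, 9.7857
Σ(x_t−x̄)(x_{t+2}−x̄) = (-73.5469) + (24.3502) + (-41.5441) + (-102.0912) + (29.2173) = -163.6147
Denominator Σ(x_t−x̄)² = 600.7486
r_2 = -163.6147 / 600.7486 = -0.272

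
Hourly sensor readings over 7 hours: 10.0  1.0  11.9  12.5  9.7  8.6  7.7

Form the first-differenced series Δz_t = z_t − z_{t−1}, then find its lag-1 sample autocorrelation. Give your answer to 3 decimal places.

-0.413

First differences Δz: -9.0, 10.9, 0.6, -2.8, -1.1, -0.9
Mean of differences = -0.3833
Numerator Σ(Δz_t−Δz̄)(Δz_{t+1}−Δz̄) = -86.4036
Denominator Σ(Δz_t−Δz̄)² = 209.1483
r_1(Δz) = -86.4036 / 209.1483 = -0.413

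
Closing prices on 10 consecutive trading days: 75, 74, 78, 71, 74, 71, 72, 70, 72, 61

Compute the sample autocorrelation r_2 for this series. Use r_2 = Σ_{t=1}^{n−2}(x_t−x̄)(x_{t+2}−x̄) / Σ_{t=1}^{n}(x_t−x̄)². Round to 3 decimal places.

0.299

Mean x̄ = (75 + 74 + 78 + 71 + 74 + 71 + 72 + 70 + 72 + 61)/10 = 71.8000
Numerator Σ_{t=1}^{8}(x_t−x̄)(x_{t+2}−x̄) = 53.7200
Denominator Σ(x_t−x̄)² = 179.6000
r_2 = 53.7200 / 179.6000 = 0.299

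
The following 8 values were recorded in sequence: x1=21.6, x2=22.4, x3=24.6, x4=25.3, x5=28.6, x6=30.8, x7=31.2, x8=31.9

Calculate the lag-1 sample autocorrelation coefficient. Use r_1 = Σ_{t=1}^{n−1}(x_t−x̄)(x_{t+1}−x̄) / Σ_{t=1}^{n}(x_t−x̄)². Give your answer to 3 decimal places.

Mean x̄ = (21.6 + 22.4 + 24.6 + 25.3 + 28.6 + 30.8 + 31.2 + 31.9)/8 = 27.0500
Numerator Σ_{t=1}^{7}(x_t−x̄)(x_{t+1}−x̄) = 79.8125
Denominator Σ(x_t−x̄)² = 117.6000
r_1 = 79.8125 / 117.6000 = 0.679

0.679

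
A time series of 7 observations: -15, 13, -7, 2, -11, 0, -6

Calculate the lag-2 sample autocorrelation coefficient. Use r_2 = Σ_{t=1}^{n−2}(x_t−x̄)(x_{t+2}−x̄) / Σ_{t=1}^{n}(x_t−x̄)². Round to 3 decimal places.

0.375

Mean x̄ = (-15 + 13 − 7 + 2 − 11 + 0 − 6)/7 = -3.4286
Deviations from mean: -11.5714, 16.4286, -3.5714, 5.4286, -7.5714, 3.4286, -2.5714
Σ(x_t−x̄)(x_{t+2}−x̄) = (41.3265) + (89.1837) + (27.0408) + (18.6122) + (19.4694) = 195.6327
Denominator Σ(x_t−x̄)² = 521.7143
r_2 = 195.6327 / 521.7143 = 0.375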